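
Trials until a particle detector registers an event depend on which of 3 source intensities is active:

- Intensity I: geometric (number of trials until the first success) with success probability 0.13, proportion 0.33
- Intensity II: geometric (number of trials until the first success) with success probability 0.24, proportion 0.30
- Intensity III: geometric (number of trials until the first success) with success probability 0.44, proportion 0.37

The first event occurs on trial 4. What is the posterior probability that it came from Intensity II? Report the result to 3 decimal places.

0.357

P(component k | x) = P(Z=k)·f_k(x) / marginal(x), where marginal(x) = Σ_j P(Z=j)·f_j(x).
Component likelihoods at x = 4:
  p_I = 0.13·(1−0.13)^3 = 0.13·0.658503 = 0.0856054
  p_II = 0.24·(1−0.24)^3 = 0.24·0.438976 = 0.105354
  p_III = 0.44·(1−0.44)^3 = 0.44·0.175616 = 0.077271
Multiply by the mixture weights:
  P(Z=I)·p_I = 0.33 × 0.0856054 = 0.0282498
  P(Z=II)·p_II = 0.30 × 0.105354 = 0.0316063
  P(Z=III)·p_III = 0.37 × 0.077271 = 0.0285903
Sum: 0.0282498 + 0.0316063 + 0.0285903 = 0.0884463
P(Intensity II | the observation) ≈ 0.357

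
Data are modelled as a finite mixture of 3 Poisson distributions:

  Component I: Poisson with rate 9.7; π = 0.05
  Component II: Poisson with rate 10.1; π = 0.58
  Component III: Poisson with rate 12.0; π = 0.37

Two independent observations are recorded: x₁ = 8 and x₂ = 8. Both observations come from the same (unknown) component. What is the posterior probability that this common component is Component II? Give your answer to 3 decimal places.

0.754

Posterior ∝ prior × likelihood, so P(k | x) ∝ π_k f_k(x); normalise over all components.
Since both observations come from the same component, the likelihood for component k is f_k(x₁)·f_k(x₂).
  p_I = [e^(−9.7)·9.7^8/8! = 0.119123] × [0.119123] = 0.0141904
  p_II = [e^(−10.1)·10.1^8/8! = 0.110326] × [0.110326] = 0.0121717
  p_III = [e^(−12.0)·12.0^8/8! = 0.0655233] × [0.0655233] = 0.0042933
Multiply by the mixture weights:
  π_I·p_I = 0.05 × 0.0141904 = 0.000709519
  π_II·p_II = 0.58 × 0.0121717 = 0.0070596
  π_III·p_III = 0.37 × 0.0042933 = 0.00158852
Evidence: 0.000709519 + 0.0070596 + 0.00158852 = 0.00935764
Responsibility of Component II: 0.0070596 / 0.00935764 ≈ 0.754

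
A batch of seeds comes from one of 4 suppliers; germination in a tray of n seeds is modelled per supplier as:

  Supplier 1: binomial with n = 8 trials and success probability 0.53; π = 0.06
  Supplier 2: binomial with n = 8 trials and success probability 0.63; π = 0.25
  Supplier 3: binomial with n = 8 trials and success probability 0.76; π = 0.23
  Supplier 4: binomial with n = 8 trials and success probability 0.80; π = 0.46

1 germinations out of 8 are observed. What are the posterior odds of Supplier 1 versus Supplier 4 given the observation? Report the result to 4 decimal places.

The posterior odds equal the prior odds times the likelihood ratio: (P(Z=i)/P(Z=j))·(f_i(x)/f_j(x)).
Evaluate each component's likelihood at the observed value:
  p_1 = C(8,1)·0.53^1·0.47^7 = 8·0.53·0.00506623 = 0.0214808
  p_2 = C(8,1)·0.63^1·0.37^7 = 8·0.63·0.000949319 = 0.00478457
  p_3 = C(8,1)·0.76^1·0.24^7 = 8·0.76·4.58647e-05 = 0.000278857
  p_4 = C(8,1)·0.80^1·0.20^7 = 8·0.8·1.28e-05 = 8.192e-05
0.00128885 / 3.76832e-05 ≈ 34.2022

34.2022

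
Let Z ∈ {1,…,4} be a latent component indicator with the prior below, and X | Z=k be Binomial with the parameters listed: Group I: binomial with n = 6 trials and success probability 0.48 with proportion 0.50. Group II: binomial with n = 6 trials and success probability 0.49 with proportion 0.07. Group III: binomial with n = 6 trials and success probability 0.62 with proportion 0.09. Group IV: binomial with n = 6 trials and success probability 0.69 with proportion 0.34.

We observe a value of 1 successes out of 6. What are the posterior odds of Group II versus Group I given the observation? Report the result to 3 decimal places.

0.130

The posterior odds equal the prior odds times the likelihood ratio: (w_i/w_j)·(f_i(x)/f_j(x)).
Evaluate each component's likelihood at the observed value:
  L_I = 0.109499
  L_II = 0.101437
  L_III = 0.0294755
  L_IV = 0.0118525
Posterior odds = (w_II·L_II) / (w_I·L_I) = (0.07·0.101437) / (0.50·0.109499) = 0.00710062 / 0.0547494 ≈ 0.130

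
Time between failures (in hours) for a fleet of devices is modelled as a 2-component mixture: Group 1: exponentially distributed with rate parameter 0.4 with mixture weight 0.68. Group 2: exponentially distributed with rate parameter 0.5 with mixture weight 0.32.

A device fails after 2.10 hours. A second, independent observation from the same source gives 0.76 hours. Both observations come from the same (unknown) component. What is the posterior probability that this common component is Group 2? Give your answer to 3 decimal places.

0.356

Apply Bayes' rule: the posterior for each component is proportional to its prior times its likelihood at x.
Since both observations come from the same component, the likelihood for component k is f_k(x₁)·f_k(x₂).
  L_1 = [0.172684] × [0.295144] = 0.0509668
  L_2 = [0.174969] × [0.341931] = 0.0598272
Weight by the priors:
  π_1·L_1 = 0.68 × 0.0509668 = 0.0346574
  π_2·L_2 = 0.32 × 0.0598272 = 0.0191447
Denominator: 0.0346574 + 0.0191447 = 0.0538021
P(Group 2 | x₁, x₂) ≈ 0.356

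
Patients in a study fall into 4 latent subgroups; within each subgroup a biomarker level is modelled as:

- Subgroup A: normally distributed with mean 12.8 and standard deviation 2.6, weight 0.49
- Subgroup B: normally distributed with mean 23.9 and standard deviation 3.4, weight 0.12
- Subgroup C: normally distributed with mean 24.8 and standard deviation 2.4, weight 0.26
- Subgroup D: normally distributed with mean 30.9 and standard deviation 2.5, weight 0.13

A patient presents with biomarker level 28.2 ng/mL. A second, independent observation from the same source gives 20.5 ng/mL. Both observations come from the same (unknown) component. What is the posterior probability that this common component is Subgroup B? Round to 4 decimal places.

The responsibility of component k is π_k f_k(x) divided by Σ_j π_j f_j(x).
Since both observations come from the same component, the likelihood for component k is f_k(x₁)·f_k(x₂).
  f_A = [(1/(2.6·√(2π)))·exp(−(28.2−12.8)²/(2·2.6²)) = 0.153439·exp(-17.54142) = 3.69653e-09] × [0.00191162] = 7.06636e-12
  f_B = [(1/(3.4·√(2π)))·exp(−(28.2−23.9)²/(2·3.4²)) = 0.117336·exp(-0.79974) = 0.0527361] × [0.0711679] = 0.00375312
  f_C = [(1/(2.4·√(2π)))·exp(−(28.2−24.8)²/(2·2.4²)) = 0.166226·exp(-1.00347) = 0.0609391] × [0.0333919] = 0.00203487
  f_D = [(1/(2.5·√(2π)))·exp(−(28.2−30.9)²/(2·2.5²)) = 0.159577·exp(-0.58320) = 0.0890614] × [2.78681e-05] = 2.48197e-06
Weight by the priors:
  π_A·f_A = 0.49 × 7.06636e-12 = 3.46252e-12
  π_B·f_B = 0.12 × 0.00375312 = 0.000450374
  π_C·f_C = 0.26 × 0.00203487 = 0.000529067
  π_D·f_D = 0.13 × 2.48197e-06 = 3.22656e-07
Normaliser: 3.46252e-12 + 0.000450374 + 0.000529067 + 3.22656e-07 = 0.000979764
Responsibility of Subgroup B: 0.000450374 / 0.000979764 ≈ 0.4597

0.4597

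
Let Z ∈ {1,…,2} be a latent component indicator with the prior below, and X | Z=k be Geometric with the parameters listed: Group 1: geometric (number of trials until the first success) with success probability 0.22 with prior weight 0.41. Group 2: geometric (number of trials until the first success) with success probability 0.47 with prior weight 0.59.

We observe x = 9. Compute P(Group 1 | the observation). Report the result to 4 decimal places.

0.8774

The responsibility of component k is π_k f_k(x) divided by Σ_j π_j f_j(x).
Evaluate each component's likelihood at the observed value:
  f_1 = 0.0301425
  f_2 = 0.00292621
Prior × likelihood for each component:
  π_1·f_1 = 0.41 × 0.0301425 = 0.0123584
  π_2·f_2 = 0.59 × 0.00292621 = 0.00172646
Normaliser: 0.0123584 + 0.00172646 = 0.0140849
P(Group 1 | 9) = 0.0123584 / 0.0140849 ≈ 0.8774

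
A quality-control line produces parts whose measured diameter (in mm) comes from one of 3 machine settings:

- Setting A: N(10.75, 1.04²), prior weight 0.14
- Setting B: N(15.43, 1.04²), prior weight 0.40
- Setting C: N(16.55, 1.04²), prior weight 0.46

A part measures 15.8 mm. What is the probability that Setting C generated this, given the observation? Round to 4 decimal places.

0.4858

P(component k | x) = P(Z=k)·f_k(x) / marginal(x), where marginal(x) = Σ_j P(Z=j)·f_j(x).
Evaluate each component's likelihood at the observed value:
  p_A = 2.90986e-06
  p_B = 0.360074
  p_C = 0.295765
Weight by the priors:
  P(Z=A)·p_A = 0.14 × 2.90986e-06 = 4.0738e-07
  P(Z=B)·p_B = 0.40 × 0.360074 = 0.14403
  P(Z=C)·p_C = 0.46 × 0.295765 = 0.136052
Denominator: 4.0738e-07 + 0.14403 + 0.136052 = 0.280082
P(Setting C | x) = 0.136052 / 0.280082 ≈ 0.4858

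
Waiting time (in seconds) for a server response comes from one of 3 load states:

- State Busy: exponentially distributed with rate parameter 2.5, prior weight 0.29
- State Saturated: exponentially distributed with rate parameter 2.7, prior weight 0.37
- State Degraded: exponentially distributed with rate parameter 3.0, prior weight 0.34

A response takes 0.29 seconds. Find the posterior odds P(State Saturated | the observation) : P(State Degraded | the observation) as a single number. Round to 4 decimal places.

1.0684

The posterior odds equal the prior odds times the likelihood ratio: (π_i/π_j)·(f_i(x)/f_j(x)).
Evaluate each component's likelihood at the observed value:
  L_Busy = 1.21081
  L_Saturated = 1.23399
  L_Degraded = 1.25685
Odds = (0.37/0.34) × (1.23399/1.25685) = 1.08824 × 0.981807 ≈ 1.0684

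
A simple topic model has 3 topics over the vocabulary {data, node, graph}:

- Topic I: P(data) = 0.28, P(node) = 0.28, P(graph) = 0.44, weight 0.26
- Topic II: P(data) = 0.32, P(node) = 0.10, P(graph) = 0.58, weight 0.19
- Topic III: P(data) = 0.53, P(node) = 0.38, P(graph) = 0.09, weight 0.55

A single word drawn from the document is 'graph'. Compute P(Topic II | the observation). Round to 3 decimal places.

P(component k | x) = w_k·f_k(x) / marginal(x), where marginal(x) = Σ_j w_j·f_j(x).
Component likelihoods at x = 'graph':
  f_I = 0.44
  f_II = 0.58
  f_III = 0.09
Unnormalised posteriors:
  w_I·f_I = 0.26 × 0.44 = 0.1144
  w_II·f_II = 0.19 × 0.58 = 0.1102
  w_III·f_III = 0.55 × 0.09 = 0.0495
Marginal: 0.1144 + 0.1102 + 0.0495 = 0.2741
So the posterior for Topic II is 0.1102 / 0.2741 ≈ 0.402.

0.402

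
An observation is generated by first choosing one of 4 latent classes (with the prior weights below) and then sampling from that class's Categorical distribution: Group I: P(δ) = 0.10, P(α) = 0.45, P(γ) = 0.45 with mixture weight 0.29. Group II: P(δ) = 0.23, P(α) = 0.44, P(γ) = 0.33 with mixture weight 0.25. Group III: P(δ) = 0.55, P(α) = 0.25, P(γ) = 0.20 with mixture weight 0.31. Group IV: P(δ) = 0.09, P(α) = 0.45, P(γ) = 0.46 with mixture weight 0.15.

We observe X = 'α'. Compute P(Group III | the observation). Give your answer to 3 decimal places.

0.201

The responsibility of component k is P(Z=k) f_k(x) divided by Σ_j P(Z=j) f_j(x).
Evaluate each component's likelihood at the observed value:
  L_I = P(α | comp) = 0.45
  L_II = P(α | comp) = 0.44
  L_III = P(α | comp) = 0.25
  L_IV = P(α | comp) = 0.45
Unnormalised posteriors:
  P(Z=I)·L_I = 0.29 × 0.45 = 0.1305
  P(Z=II)·L_II = 0.25 × 0.44 = 0.11
  P(Z=III)·L_III = 0.31 × 0.25 = 0.0775
  P(Z=IV)·L_IV = 0.15 × 0.45 = 0.0675
Evidence: 0.1305 + 0.11 + 0.0775 + 0.0675 = 0.3855
P(Group III | the observation) ≈ 0.201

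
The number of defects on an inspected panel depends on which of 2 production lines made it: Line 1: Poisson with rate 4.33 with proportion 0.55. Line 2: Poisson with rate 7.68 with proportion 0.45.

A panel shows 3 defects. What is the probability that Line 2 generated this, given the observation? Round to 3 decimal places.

P(component k | x) = π_k·f_k(x) / marginal(x), where marginal(x) = Σ_j π_j·f_j(x).
Poisson probabilities:
  f_1 = e^(−4.33)·4.33^3/3! = 0.178163
  f_2 = e^(−7.68)·7.68^3/3! = 0.0348779
Unnormalised posteriors:
  π_1·f_1 = 0.55 × 0.178163 = 0.0979896
  π_2·f_2 = 0.45 × 0.0348779 = 0.0156951
Evidence: 0.0979896 + 0.0156951 = 0.113685
Responsibility of Line 2: 0.0156951 / 0.113685 ≈ 0.138

0.138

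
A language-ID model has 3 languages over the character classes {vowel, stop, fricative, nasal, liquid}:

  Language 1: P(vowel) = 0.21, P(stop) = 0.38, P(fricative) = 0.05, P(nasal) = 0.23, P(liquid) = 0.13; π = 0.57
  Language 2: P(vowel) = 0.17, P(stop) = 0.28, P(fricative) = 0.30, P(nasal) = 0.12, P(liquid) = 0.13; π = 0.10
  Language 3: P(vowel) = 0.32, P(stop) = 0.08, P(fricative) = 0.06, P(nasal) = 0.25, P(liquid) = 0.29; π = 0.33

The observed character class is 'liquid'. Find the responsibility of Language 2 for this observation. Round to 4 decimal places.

0.0711

Apply Bayes' rule: the posterior for each component is proportional to its prior times its likelihood at x.
Evaluate each component's likelihood at the observed value:
  p_1 = 0.13
  p_2 = 0.13
  p_3 = 0.29
Weight by the priors:
  π_1·p_1 = 0.57 × 0.13 = 0.0741
  π_2·p_2 = 0.10 × 0.13 = 0.013
  π_3·p_3 = 0.33 × 0.29 = 0.0957
Denominator: 0.0741 + 0.013 + 0.0957 = 0.1828
P(Language 2 | data) = 0.013 / 0.1828 ≈ 0.0711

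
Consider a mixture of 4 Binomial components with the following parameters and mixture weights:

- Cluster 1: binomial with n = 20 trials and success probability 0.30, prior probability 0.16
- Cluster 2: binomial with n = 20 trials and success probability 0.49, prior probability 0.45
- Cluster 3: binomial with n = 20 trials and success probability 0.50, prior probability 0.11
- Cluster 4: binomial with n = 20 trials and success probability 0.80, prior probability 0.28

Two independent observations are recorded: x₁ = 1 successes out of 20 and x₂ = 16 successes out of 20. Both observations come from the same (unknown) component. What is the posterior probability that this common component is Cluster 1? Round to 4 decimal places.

Posterior ∝ prior × likelihood, so P(k | x) ∝ π_k f_k(x); normalise over all components.
Since both observations come from the same component, the likelihood for component k is f_k(x₁)·f_k(x₂).
  L_1 = [0.00683934] × [5.00756e-06] = 3.42484e-08
  L_2 = [2.72307e-05] × [0.00362003] = 9.8576e-08
  L_3 = [1.90735e-05] × [0.00462055] = 8.813e-08
  L_4 = [8.38861e-13] × [0.218199] = 1.83039e-13
Multiply by the mixture weights:
  π_1·L_1 = 0.16 × 3.42484e-08 = 5.47974e-09
  π_2·L_2 = 0.45 × 9.8576e-08 = 4.43592e-08
  π_3·L_3 = 0.11 × 8.813e-08 = 9.6943e-09
  π_4·L_4 = 0.28 × 1.83039e-13 = 5.12509e-14
Denominator: 5.47974e-09 + 4.43592e-08 + 9.6943e-09 + 5.12509e-14 = 5.95333e-08
Responsibility of Cluster 1: 5.47974e-09 / 5.95333e-08 ≈ 0.0920

0.0920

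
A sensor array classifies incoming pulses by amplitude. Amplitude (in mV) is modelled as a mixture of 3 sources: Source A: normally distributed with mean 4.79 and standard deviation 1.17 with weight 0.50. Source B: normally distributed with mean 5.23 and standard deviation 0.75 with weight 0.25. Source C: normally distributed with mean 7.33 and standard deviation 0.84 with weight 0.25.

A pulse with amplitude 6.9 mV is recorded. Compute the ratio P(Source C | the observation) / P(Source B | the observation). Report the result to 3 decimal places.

Since P(k|x) ∝ π_k f_k(x), the posterior odds are π_i f_i(x) / (π_j f_j(x)).
Component likelihoods at x = 6.9 mV:
  p_A = (1/(1.17·√(2π)))·exp(−(6.9−4.79)²/(2·1.17²)) = 0.340976·exp(-1.62616) = 0.0670644
  p_B = (1/(0.75·√(2π)))·exp(−(6.9−5.23)²/(2·0.75²)) = 0.531923·exp(-2.47902) = 0.0445885
  p_C = (1/(0.84·√(2π)))·exp(−(6.9−7.33)²/(2·0.84²)) = 0.474931·exp(-0.13102) = 0.416608
0.104152 / 0.0111471 ≈ 9.343

9.343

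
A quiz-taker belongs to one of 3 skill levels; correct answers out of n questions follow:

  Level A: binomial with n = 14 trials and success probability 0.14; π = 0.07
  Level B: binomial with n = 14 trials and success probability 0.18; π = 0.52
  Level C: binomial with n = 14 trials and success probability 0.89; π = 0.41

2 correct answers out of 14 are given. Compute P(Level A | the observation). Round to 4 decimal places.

Apply Bayes' rule: the posterior for each component is proportional to its prior times its likelihood at x.
Evaluate each component's likelihood at the observed value:
  p_A = 0.29193
  p_B = 0.272491
  p_C = 2.26221e-10
Weight by the priors:
  π_A·p_A = 0.07 × 0.29193 = 0.0204351
  π_B·p_B = 0.52 × 0.272491 = 0.141695
  π_C·p_C = 0.41 × 2.26221e-10 = 9.27508e-11
Evidence: 0.0204351 + 0.141695 + 9.27508e-11 = 0.162131
Responsibility of Level A: 0.0204351 / 0.162131 ≈ 0.1260

0.1260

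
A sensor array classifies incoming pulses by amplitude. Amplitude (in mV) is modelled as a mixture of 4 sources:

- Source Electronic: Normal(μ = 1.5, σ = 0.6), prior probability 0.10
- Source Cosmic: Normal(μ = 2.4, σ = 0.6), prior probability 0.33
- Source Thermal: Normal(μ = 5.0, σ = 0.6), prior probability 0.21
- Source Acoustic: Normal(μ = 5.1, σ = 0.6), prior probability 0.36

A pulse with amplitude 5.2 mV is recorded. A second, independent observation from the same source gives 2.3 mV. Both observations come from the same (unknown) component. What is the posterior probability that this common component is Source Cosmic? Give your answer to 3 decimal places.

0.294

By Bayes' theorem, P(k | x) = w_k f_k(x) / Σ_j w_j f_j(x).
Since both observations come from the same component, the likelihood for component k is f_k(x₁)·f_k(x₂).
  L_Electronic = [(1/(0.6·√(2π)))·exp(−(5.2−1.5)²/(2·0.6²)) = 0.664904·exp(-19.01389) = 3.67394e-09] × [0.27335] = 1.00427e-09
  L_Cosmic = [(1/(0.6·√(2π)))·exp(−(5.2−2.4)²/(2·0.6²)) = 0.664904·exp(-10.88889) = 1.24101e-05] × [0.655733] = 8.13769e-06
  L_Thermal = [(1/(0.6·√(2π)))·exp(−(5.2−5.0)²/(2·0.6²)) = 0.664904·exp(-0.05556) = 0.628972] × [2.66396e-05] = 1.67555e-05
  L_Acoustic = [(1/(0.6·√(2π)))·exp(−(5.2−5.1)²/(2·0.6²)) = 0.664904·exp(-0.01389) = 0.655733] × [1.24101e-05] = 8.13769e-06
Multiply by the mixture weights:
  w_Electronic·L_Electronic = 0.10 × 1.00427e-09 = 1.00427e-10
  w_Cosmic·L_Cosmic = 0.33 × 8.13769e-06 = 2.68544e-06
  w_Thermal·L_Thermal = 0.21 × 1.67555e-05 = 3.51866e-06
  w_Acoustic·L_Acoustic = 0.36 × 8.13769e-06 = 2.92957e-06
Evidence: 1.00427e-10 + 2.68544e-06 + 3.51866e-06 + 2.92957e-06 = 9.13377e-06
P(Source Cosmic | x₁,x₂) = 2.68544e-06 / 9.13377e-06 ≈ 0.294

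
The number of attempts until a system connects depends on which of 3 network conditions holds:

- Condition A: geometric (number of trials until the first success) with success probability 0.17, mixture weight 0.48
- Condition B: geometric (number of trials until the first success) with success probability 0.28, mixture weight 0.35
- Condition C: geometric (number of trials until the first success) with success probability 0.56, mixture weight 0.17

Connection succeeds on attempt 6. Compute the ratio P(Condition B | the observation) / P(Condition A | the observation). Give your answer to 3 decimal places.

0.590

Since P(k|x) ∝ π_k f_k(x), the posterior odds are π_i f_i(x) / (π_j f_j(x)).
Component likelihoods at x = 6:
  f_A = 0.17·(1−0.17)^5 = 0.17·0.393904 = 0.0669637
  f_B = 0.28·(1−0.28)^5 = 0.28·0.193492 = 0.0541777
  f_C = 0.56·(1−0.56)^5 = 0.56·0.0164916 = 0.00923531
Odds = (0.35/0.48) × (0.0541777/0.0669637) = 0.729167 × 0.809061 ≈ 0.590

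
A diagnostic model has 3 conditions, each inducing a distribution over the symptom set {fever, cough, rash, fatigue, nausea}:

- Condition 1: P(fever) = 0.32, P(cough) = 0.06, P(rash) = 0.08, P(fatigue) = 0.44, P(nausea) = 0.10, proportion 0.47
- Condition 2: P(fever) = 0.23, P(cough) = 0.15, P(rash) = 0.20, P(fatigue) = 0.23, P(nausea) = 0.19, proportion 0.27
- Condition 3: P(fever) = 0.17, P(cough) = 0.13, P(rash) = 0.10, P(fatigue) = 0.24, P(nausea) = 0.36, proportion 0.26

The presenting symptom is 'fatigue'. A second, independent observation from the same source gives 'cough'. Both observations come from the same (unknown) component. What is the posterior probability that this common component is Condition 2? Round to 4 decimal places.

The responsibility of component k is w_k f_k(x) divided by Σ_j w_j f_j(x).
Since both observations come from the same component, the likelihood for component k is f_k(x₁)·f_k(x₂).
  f_1 = [P(fatigue | comp) = 0.44] × [0.06] = 0.0264
  f_2 = [P(fatigue | comp) = 0.23] × [0.15] = 0.0345
  f_3 = [P(fatigue | comp) = 0.24] × [0.13] = 0.0312
Weight by the priors:
  w_1·f_1 = 0.47 × 0.0264 = 0.012408
  w_2·f_2 = 0.27 × 0.0345 = 0.009315
  w_3·f_3 = 0.26 × 0.0312 = 0.008112
Normaliser: 0.012408 + 0.009315 + 0.008112 = 0.029835
P(Condition 2 | x) = 0.009315 / 0.029835 ≈ 0.3122

0.3122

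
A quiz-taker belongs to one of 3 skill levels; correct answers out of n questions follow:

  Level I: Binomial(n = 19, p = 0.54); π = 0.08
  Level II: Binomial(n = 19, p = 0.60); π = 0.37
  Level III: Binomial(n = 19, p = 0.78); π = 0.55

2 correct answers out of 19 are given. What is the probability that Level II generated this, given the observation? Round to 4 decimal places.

0.3466

Posterior ∝ prior × likelihood, so P(k | x) ∝ P(Z=k) f_k(x); normalise over all components.
Evaluate each component's likelihood at the observed value:
  L_I = 9.21864e-05
  L_II = 1.05759e-05
  L_III = 6.89241e-10
Weight by the priors:
  P(Z=I)·L_I = 0.08 × 9.21864e-05 = 7.37491e-06
  P(Z=II)·L_II = 0.37 × 1.05759e-05 = 3.91309e-06
  P(Z=III)·L_III = 0.55 × 6.89241e-10 = 3.79082e-10
Sum: 7.37491e-06 + 3.91309e-06 + 3.79082e-10 = 1.12884e-05
Responsibility of Level II: 3.91309e-06 / 1.12884e-05 ≈ 0.3466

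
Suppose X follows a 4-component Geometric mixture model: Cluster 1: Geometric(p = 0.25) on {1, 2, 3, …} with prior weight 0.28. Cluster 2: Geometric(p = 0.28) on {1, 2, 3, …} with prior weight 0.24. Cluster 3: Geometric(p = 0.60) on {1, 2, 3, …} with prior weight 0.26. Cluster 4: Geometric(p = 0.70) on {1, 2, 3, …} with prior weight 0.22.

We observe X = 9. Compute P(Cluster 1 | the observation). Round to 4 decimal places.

0.5853

By Bayes' theorem, P(k | x) = π_k f_k(x) / Σ_j π_j f_j(x).
Evaluate each component's likelihood at the observed value:
  p_1 = 0.25·(1−0.25)^8 = 0.25·0.100113 = 0.0250282
  p_2 = 0.28·(1−0.28)^8 = 0.28·0.0722204 = 0.0202217
  p_3 = 0.60·(1−0.60)^8 = 0.60·0.00065536 = 0.000393216
  p_4 = 0.70·(1−0.70)^8 = 0.70·6.561e-05 = 4.5927e-05
Unnormalised posteriors:
  π_1·p_1 = 0.28 × 0.0250282 = 0.0070079
  π_2·p_2 = 0.24 × 0.0202217 = 0.00485321
  π_3·p_3 = 0.26 × 0.000393216 = 0.000102236
  π_4·p_4 = 0.22 × 4.5927e-05 = 1.01039e-05
Sum: 0.0070079 + 0.00485321 + 0.000102236 + 1.01039e-05 = 0.0119735
P(Cluster 1 | 9) = 0.0070079 / 0.0119735 ≈ 0.5853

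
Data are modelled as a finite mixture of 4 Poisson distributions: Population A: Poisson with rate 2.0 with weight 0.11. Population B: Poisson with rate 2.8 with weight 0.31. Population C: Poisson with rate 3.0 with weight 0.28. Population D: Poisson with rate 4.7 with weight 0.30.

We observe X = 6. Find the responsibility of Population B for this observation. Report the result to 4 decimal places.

Posterior ∝ prior × likelihood, so P(k | x) ∝ w_k f_k(x); normalise over all components.
Evaluate each component's likelihood at the observed value:
  L_A = e^(−2.0)·2.0^6/6! = 0.0120298
  L_B = e^(−2.8)·2.8^6/6! = 0.0406997
  L_C = e^(−3.0)·3.0^6/6! = 0.0504094
  L_D = e^(−4.7)·4.7^6/6! = 0.136167
Multiply by the mixture weights:
  w_A·L_A = 0.11 × 0.0120298 = 0.00132328
  w_B·L_B = 0.31 × 0.0406997 = 0.0126169
  w_C·L_C = 0.28 × 0.0504094 = 0.0141146
  w_D·L_D = 0.30 × 0.136167 = 0.04085
Sum: 0.00132328 + 0.0126169 + 0.0141146 + 0.04085 = 0.0689048
P(Population B | 6) ≈ 0.1831

0.1831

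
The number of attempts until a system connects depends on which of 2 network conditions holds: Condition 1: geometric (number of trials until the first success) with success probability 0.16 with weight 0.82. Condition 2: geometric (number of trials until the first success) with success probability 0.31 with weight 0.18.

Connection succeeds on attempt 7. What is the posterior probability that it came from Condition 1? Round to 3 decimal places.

0.884

Apply Bayes' rule: the posterior for each component is proportional to its prior times its likelihood at x.
Evaluate each component's likelihood at the observed value:
  L_1 = 0.16·(1−0.16)^6 = 0.16·0.351298 = 0.0562077
  L_2 = 0.31·(1−0.31)^6 = 0.31·0.107918 = 0.0334546
Unnormalised posteriors:
  π_1·L_1 = 0.82 × 0.0562077 = 0.0460903
  π_2·L_2 = 0.18 × 0.0334546 = 0.00602183
Sum: 0.0460903 + 0.00602183 = 0.0521121
P(Condition 1 | x) = 0.0460903 / 0.0521121 ≈ 0.884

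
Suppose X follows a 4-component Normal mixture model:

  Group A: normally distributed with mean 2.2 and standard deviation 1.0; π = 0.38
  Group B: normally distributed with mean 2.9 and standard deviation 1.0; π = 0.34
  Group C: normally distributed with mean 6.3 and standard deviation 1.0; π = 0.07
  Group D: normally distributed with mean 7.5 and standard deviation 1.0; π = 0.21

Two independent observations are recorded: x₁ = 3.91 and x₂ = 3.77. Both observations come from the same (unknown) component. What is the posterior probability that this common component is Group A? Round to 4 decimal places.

Apply Bayes' rule: the posterior for each component is proportional to its prior times its likelihood at x.
Since both observations come from the same component, the likelihood for component k is f_k(x₁)·f_k(x₂).
  L_A = [(1/(1.0·√(2π)))·exp(−(3.91−2.2)²/(2·1.0²)) = 0.398942·exp(-1.46205) = 0.0924591] × [0.116323] = 0.0107551
  L_B = [(1/(1.0·√(2π)))·exp(−(3.91−2.9)²/(2·1.0²)) = 0.398942·exp(-0.51005) = 0.239551] × [0.273244] = 0.065456
  L_C = [(1/(1.0·√(2π)))·exp(−(3.91−6.3)²/(2·1.0²)) = 0.398942·exp(-2.85605) = 0.0229374] × [0.0162545] = 0.000372834
  L_D = [(1/(1.0·√(2π)))·exp(−(3.91−7.5)²/(2·1.0²)) = 0.398942·exp(-6.44405) = 0.0006343] × [0.000379981] = 2.41022e-07
Prior × likelihood for each component:
  π_A·L_A = 0.38 × 0.0107551 = 0.00408693
  π_B·L_B = 0.34 × 0.065456 = 0.022255
  π_C·L_C = 0.07 × 0.000372834 = 2.60984e-05
  π_D·L_D = 0.21 × 2.41022e-07 = 5.06146e-08
Sum: 0.00408693 + 0.022255 + 2.60984e-05 + 5.06146e-08 = 0.0263681
P(Group A | x₁, x₂) ≈ 0.1550

0.1550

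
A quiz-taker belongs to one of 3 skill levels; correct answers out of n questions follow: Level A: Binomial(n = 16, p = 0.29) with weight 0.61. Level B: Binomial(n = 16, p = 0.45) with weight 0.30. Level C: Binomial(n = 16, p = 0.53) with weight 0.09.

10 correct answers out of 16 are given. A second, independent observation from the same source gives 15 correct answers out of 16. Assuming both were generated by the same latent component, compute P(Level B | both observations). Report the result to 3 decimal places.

P(component k | x) = w_k·f_k(x) / marginal(x), where marginal(x) = Σ_j w_j·f_j(x).
Since both observations come from the same component, the likelihood for component k is f_k(x₁)·f_k(x₂).
  L_A = [0.00431573] × [9.80276e-08] = 4.2306e-10
  L_B = [0.0754789] × [5.5293e-05] = 4.17345e-06
  L_C = [0.150963] × [0.000549991] = 8.30282e-05
Weight by the priors:
  w_A·L_A = 0.61 × 4.2306e-10 = 2.58067e-10
  w_B·L_B = 0.30 × 4.17345e-06 = 1.25204e-06
  w_C·L_C = 0.09 × 8.30282e-05 = 7.47254e-06
Normaliser: 2.58067e-10 + 1.25204e-06 + 7.47254e-06 = 8.72484e-06
P(Level B | data) = 1.25204e-06 / 8.72484e-06 ≈ 0.144

0.144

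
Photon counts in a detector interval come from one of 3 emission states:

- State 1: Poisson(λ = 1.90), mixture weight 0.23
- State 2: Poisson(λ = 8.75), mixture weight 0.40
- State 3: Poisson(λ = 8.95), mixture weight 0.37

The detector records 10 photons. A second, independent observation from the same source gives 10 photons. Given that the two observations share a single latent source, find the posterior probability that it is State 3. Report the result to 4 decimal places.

0.4935

The responsibility of component k is π_k f_k(x) divided by Σ_j π_j f_j(x).
Since both observations come from the same component, the likelihood for component k is f_k(x₁)·f_k(x₂).
  L_1 = [e^(−1.90)·1.90^10/10! = 2.52705e-05] × [2.52705e-05] = 6.38597e-10
  L_2 = [e^(−8.75)·8.75^10/10! = 0.114879] × [0.114879] = 0.0131972
  L_3 = [e^(−8.95)·8.95^10/10! = 0.117905] × [0.117905] = 0.0139016
Multiply by the mixture weights:
  π_1·L_1 = 0.23 × 6.38597e-10 = 1.46877e-10
  π_2·L_2 = 0.40 × 0.0131972 = 0.00527888
  π_3·L_3 = 0.37 × 0.0139016 = 0.00514358
Sum: 1.46877e-10 + 0.00527888 + 0.00514358 = 0.0104225
Responsibility of State 3: 0.00514358 / 0.0104225 ≈ 0.4935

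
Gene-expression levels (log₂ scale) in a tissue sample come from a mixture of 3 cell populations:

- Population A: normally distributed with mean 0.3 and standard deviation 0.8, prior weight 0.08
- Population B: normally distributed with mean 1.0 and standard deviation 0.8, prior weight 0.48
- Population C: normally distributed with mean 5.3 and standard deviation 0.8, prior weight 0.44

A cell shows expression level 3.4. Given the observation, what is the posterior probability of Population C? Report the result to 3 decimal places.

By Bayes' theorem, P(k | x) = w_k f_k(x) / Σ_j w_j f_j(x).
Evaluate each component's likelihood at the observed value:
  f_A = (1/(0.8·√(2π)))·exp(−(3.4−0.3)²/(2·0.8²)) = 0.498678·exp(-7.50781) = 0.000273665
  f_B = (1/(0.8·√(2π)))·exp(−(3.4−1.0)²/(2·0.8²)) = 0.498678·exp(-4.50000) = 0.00553981
  f_C = (1/(0.8·√(2π)))·exp(−(3.4−5.3)²/(2·0.8²)) = 0.498678·exp(-2.82031) = 0.0297149
Unnormalised posteriors:
  w_A·f_A = 0.08 × 0.000273665 = 2.18932e-05
  w_B·f_B = 0.48 × 0.00553981 = 0.00265911
  w_C·f_C = 0.44 × 0.0297149 = 0.0130745
Marginal: 2.18932e-05 + 0.00265911 + 0.0130745 = 0.0157555
So the posterior for Population C is 0.0130745 / 0.0157555 ≈ 0.830.

0.830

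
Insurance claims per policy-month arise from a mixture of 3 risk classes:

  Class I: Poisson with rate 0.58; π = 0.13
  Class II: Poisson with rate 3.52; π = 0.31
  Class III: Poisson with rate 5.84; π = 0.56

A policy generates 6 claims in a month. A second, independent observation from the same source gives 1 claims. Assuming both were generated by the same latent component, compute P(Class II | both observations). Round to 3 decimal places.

0.623

Apply Bayes' rule: the posterior for each component is proportional to its prior times its likelihood at x.
Since both observations come from the same component, the likelihood for component k is f_k(x₁)·f_k(x₂).
  p_I = [e^(−0.58)·0.58^6/6! = 2.96036e-05] × [0.324741] = 9.61351e-06
  p_II = [e^(−3.52)·3.52^6/6! = 0.0782] × [0.10419] = 0.00814766
  p_III = [e^(−5.84)·5.84^6/6! = 0.160275] × [0.0169876] = 0.00272269
Weight by the priors:
  π_I·p_I = 0.13 × 9.61351e-06 = 1.24976e-06
  π_II·p_II = 0.31 × 0.00814766 = 0.00252578
  π_III·p_III = 0.56 × 0.00272269 = 0.00152471
Sum: 1.24976e-06 + 0.00252578 + 0.00152471 = 0.00405173
P(Class II | x) = 0.00252578 / 0.00405173 ≈ 0.623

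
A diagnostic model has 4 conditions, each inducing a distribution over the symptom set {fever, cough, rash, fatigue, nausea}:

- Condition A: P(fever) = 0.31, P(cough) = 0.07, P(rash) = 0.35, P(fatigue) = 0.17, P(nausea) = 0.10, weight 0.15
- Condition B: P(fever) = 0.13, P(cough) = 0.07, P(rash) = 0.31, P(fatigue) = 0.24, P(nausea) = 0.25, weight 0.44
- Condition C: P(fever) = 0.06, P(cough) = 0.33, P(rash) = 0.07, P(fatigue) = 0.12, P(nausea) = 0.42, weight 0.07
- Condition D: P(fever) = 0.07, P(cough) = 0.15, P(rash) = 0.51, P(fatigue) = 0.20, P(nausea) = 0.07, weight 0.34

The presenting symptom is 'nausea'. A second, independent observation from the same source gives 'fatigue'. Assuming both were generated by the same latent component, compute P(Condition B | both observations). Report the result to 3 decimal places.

P(component k | x) = π_k·f_k(x) / marginal(x), where marginal(x) = Σ_j π_j·f_j(x).
Since both observations come from the same component, the likelihood for component k is f_k(x₁)·f_k(x₂).
  p_A = [0.1] × [0.17] = 0.017
  p_B = [0.25] × [0.24] = 0.06
  p_C = [0.42] × [0.12] = 0.0504
  p_D = [0.07] × [0.2] = 0.014
Weight by the priors:
  π_A·p_A = 0.15 × 0.017 = 0.00255
  π_B·p_B = 0.44 × 0.06 = 0.0264
  π_C·p_C = 0.07 × 0.0504 = 0.003528
  π_D·p_D = 0.34 × 0.014 = 0.00476
Evidence: 0.00255 + 0.0264 + 0.003528 + 0.00476 = 0.037238
P(Condition B | x₁,x₂) = 0.0264 / 0.037238 ≈ 0.709

0.709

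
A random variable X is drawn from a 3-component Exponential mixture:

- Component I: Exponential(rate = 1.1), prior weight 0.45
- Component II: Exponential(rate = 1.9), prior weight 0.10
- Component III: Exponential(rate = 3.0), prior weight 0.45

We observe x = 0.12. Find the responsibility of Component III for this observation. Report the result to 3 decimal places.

0.617

Posterior ∝ prior × likelihood, so P(k | x) ∝ π_k f_k(x); normalise over all components.
Component likelihoods at x = 0.12:
  f_I = 1.1·e^(−1.1·0.12) = 1.1·e^(−0.1320) = 0.963975
  f_II = 1.9·e^(−1.9·0.12) = 1.9·e^(−0.2280) = 1.51264
  f_III = 3.0·e^(−3.0·0.12) = 3.0·e^(−0.3600) = 2.09303
Prior × likelihood for each component:
  π_I·f_I = 0.45 × 0.963975 = 0.433789
  π_II·f_II = 0.10 × 1.51264 = 0.151264
  π_III·f_III = 0.45 × 2.09303 = 0.941863
Evidence: 0.433789 + 0.151264 + 0.941863 = 1.52692
P(Component III | 0.12) = 0.941863 / 1.52692 ≈ 0.617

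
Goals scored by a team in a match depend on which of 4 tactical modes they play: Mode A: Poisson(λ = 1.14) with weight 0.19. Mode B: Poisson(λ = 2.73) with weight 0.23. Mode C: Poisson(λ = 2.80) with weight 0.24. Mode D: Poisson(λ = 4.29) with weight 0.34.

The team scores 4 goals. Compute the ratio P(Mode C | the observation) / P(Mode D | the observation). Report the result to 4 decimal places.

Since P(k|x) ∝ w_k f_k(x), the posterior odds are w_i f_i(x) / (w_j f_j(x)).
Component likelihoods at x = 4 goals:
  L_A = e^(−1.14)·1.14^4/4! = 0.0225067
  L_B = e^(−2.73)·2.73^4/4! = 0.150944
  L_C = e^(−2.80)·2.80^4/4! = 0.155739
  L_D = e^(−4.29)·4.29^4/4! = 0.193417
Posterior odds = (w_C·L_C) / (w_D·L_D) = (0.24·0.155739) / (0.34·0.193417) = 0.0373773 / 0.0657618 ≈ 0.5684

0.5684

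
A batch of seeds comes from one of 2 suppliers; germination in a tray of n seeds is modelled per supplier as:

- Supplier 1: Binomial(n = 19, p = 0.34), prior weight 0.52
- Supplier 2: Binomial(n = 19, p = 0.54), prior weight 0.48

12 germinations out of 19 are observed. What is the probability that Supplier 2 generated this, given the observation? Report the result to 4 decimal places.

0.9500

Apply Bayes' rule: the posterior for each component is proportional to its prior times its likelihood at x.
Binomial probabilities:
  f_1 = 0.00655967
  f_2 = 0.135007
Multiply by the mixture weights:
  π_1·f_1 = 0.52 × 0.00655967 = 0.00341103
  π_2·f_2 = 0.48 × 0.135007 = 0.0648035
Marginal: 0.00341103 + 0.0648035 = 0.0682145
So the posterior for Supplier 2 is 0.0648035 / 0.0682145 ≈ 0.9500.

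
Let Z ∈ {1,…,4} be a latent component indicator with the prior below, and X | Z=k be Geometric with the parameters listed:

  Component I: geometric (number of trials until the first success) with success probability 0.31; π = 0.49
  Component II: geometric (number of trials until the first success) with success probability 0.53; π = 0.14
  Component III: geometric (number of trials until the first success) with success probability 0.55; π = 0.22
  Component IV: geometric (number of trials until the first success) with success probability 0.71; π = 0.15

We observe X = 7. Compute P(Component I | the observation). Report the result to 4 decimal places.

Posterior ∝ prior × likelihood, so P(k | x) ∝ π_k f_k(x); normalise over all components.
Geometric probabilities:
  p_I = 0.0334546
  p_II = 0.00571298
  p_III = 0.00456707
  p_IV = 0.000422325
Multiply by the mixture weights:
  π_I·p_I = 0.49 × 0.0334546 = 0.0163928
  π_II·p_II = 0.14 × 0.00571298 = 0.000799818
  π_III·p_III = 0.22 × 0.00456707 = 0.00100476
  π_IV·p_IV = 0.15 × 0.000422325 = 6.33487e-05
Denominator: 0.0163928 + 0.000799818 + 0.00100476 + 6.33487e-05 = 0.0182607
P(Component I | 7) ≈ 0.8977

0.8977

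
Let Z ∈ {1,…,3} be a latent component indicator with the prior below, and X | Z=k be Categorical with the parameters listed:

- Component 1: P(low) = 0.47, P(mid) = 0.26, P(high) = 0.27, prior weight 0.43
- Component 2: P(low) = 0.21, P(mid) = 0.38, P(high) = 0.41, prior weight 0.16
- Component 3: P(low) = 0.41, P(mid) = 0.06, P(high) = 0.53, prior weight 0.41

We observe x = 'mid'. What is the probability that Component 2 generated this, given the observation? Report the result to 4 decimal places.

By Bayes' theorem, P(k | x) = π_k f_k(x) / Σ_j π_j f_j(x).
Categorical probabilities:
  L_1 = P(mid | comp) = 0.26
  L_2 = P(mid | comp) = 0.38
  L_3 = P(mid | comp) = 0.06
Multiply by the mixture weights:
  π_1·L_1 = 0.43 × 0.26 = 0.1118
  π_2·L_2 = 0.16 × 0.38 = 0.0608
  π_3·L_3 = 0.41 × 0.06 = 0.0246
Normaliser: 0.1118 + 0.0608 + 0.0246 = 0.1972
P(Component 2 | data) = 0.0608 / 0.1972 ≈ 0.3083

0.3083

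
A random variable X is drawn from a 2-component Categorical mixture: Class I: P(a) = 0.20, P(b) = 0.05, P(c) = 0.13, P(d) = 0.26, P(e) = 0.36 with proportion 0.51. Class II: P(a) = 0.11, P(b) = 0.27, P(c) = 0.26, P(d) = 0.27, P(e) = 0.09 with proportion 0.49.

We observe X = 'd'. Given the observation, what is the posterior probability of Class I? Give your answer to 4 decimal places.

By Bayes' theorem, P(k | x) = π_k f_k(x) / Σ_j π_j f_j(x).
Component likelihoods at x = 'd':
  p_I = 0.26
  p_II = 0.27
Multiply by the mixture weights:
  π_I·p_I = 0.51 × 0.26 = 0.1326
  π_II·p_II = 0.49 × 0.27 = 0.1323
Normaliser: 0.1326 + 0.1323 = 0.2649
So the posterior for Class I is 0.1326 / 0.2649 ≈ 0.5006.

0.5006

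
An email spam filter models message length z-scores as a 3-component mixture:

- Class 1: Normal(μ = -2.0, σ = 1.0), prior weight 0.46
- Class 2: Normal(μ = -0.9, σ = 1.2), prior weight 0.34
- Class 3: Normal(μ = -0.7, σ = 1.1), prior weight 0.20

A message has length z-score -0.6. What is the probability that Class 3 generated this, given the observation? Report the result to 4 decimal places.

0.2882

The responsibility of component k is w_k f_k(x) divided by Σ_j w_j f_j(x).
Evaluate each component's likelihood at the observed value:
  f_1 = 0.149727
  f_2 = 0.322223
  f_3 = 0.361179
Weight by the priors:
  w_1·f_1 = 0.46 × 0.149727 = 0.0688746
  w_2·f_2 = 0.34 × 0.322223 = 0.109556
  w_3·f_3 = 0.20 × 0.361179 = 0.0722358
Evidence: 0.0688746 + 0.109556 + 0.0722358 = 0.250666
P(Class 3 | data) ≈ 0.2882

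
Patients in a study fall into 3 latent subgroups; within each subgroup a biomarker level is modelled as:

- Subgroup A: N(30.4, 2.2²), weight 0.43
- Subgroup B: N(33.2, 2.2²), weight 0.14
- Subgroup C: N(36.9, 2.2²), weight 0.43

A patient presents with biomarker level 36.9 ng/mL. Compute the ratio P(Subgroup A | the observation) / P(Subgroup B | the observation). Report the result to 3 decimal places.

0.161

Only the two components matter; the odds are (π_i f_i(x)) / (π_j f_j(x)).
Normal densities:
  p_A = 0.0023064
  p_B = 0.0440843
  p_C = 0.181337
0.000991754 / 0.0061718 ≈ 0.161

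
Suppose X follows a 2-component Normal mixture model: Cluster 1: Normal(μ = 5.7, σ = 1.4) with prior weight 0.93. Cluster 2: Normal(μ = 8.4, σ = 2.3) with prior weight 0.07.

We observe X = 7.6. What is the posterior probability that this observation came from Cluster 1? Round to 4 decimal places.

0.9023

P(component k | x) = P(Z=k)·f_k(x) / marginal(x), where marginal(x) = Σ_j P(Z=j)·f_j(x).
Evaluate each component's likelihood at the observed value:
  f_1 = 0.113457
  f_2 = 0.163272
Weight by the priors:
  P(Z=1)·f_1 = 0.93 × 0.113457 = 0.105515
  P(Z=2)·f_2 = 0.07 × 0.163272 = 0.011429
Evidence: 0.105515 + 0.011429 = 0.116944
So the posterior for Cluster 1 is 0.105515 / 0.116944 ≈ 0.9023.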